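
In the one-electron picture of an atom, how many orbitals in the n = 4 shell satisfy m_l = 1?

Go through l = 0, …, 3 (the values permitted for n = 4).
Orbitals with m_l = 1, by l: l=1 → 1; l=2 → 1; l=3 → 1.
Total orbitals: 1 + 1 + 1 = 3.

3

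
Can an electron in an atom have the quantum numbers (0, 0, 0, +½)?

Invalid

The principal quantum number must be a positive integer (n ≥ 1), but here n = 0.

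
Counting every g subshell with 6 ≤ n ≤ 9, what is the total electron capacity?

72

A g subshell (l = 4) exists for every n ≥ 5, so shells n = 6, 7, 8, 9 each contribute one — 4 subshells.
Since each g subshell holds 2(2·4+1) = 18 electrons, the total is 4 × 18 = 72.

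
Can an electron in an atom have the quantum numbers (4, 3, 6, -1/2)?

Invalid

The magnetic quantum number must satisfy −l ≤ ml ≤ l. With l = 3, ml can only be -3, -2, -1, 0, 1, 2, 3, so ml = 6 is forbidden.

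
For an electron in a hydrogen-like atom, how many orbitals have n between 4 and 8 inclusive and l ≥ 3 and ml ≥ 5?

Go shell by shell, enumerating (l, ml) with l ≥ 3 and ml ≥ 5:
n=6 → 1; n=7 → 3; n=8 → 6.
Total orbitals: 1 + 3 + 6 = 10.

10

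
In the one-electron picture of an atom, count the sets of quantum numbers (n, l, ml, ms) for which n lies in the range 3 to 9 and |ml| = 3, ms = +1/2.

42

Treat each shell separately and count matching orbitals:
n=4 → 2; n=5 → 4; n=6 → 6; n=7 → 8; n=8 → 10; n=9 → 12.
Orbitals: 2 + 4 + 6 + 8 + 10 + 12 = 42. With ms fixed to +1/2 there is one state per orbital, so 42 states.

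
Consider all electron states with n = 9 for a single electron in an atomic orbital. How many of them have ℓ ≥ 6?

90

The (ℓ, m_ℓ) pairs meeting ℓ ≥ 6 give: ℓ=6 → 13; ℓ=7 → 15; ℓ=8 → 17.
Orbitals: 13 + 15 + 17 = 45. Each orbital carries two spin states, so 45 × 2 = 90 states.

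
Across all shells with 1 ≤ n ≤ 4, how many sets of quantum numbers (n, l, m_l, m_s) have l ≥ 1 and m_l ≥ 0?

32

Go shell by shell, enumerating (l, m_l) with l ≥ 1 and m_l ≥ 0:
n=2 → 2; n=3 → 5; n=4 → 9.
Orbitals: 2 + 5 + 9 = 16. Including both spin states (m_s = ±1/2) gives 2 × 16 = 32 states.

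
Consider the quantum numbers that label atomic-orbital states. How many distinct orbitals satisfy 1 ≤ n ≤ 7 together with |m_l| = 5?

6

Work shell by shell — for each n, count the (l, m_l) pairs that satisfy |m_l| = 5:
n=6 → 2; n=7 → 4.
Total orbitals: 2 + 4 = 6.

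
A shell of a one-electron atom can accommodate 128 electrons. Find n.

2n² = 128 ⇒ n² = 64 ⇒ n = 8.

n = 8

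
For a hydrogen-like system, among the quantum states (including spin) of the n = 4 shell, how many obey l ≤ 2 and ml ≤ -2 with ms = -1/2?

With n = 4 the allowed l are 0, 1, …, 3.
Orbitals with l ≤ 2 and ml ≤ -2, by l: l=2 → 1.
Orbitals: 1. With ms fixed to a single value there is one state per orbital, giving 1 state.

1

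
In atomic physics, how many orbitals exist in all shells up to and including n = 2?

5

Total orbitals = 1² + 2² = 5.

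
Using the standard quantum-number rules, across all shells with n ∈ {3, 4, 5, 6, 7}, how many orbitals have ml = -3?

Work shell by shell — for each n, count the (l, ml) pairs that satisfy ml = -3:
n=4 → 1; n=5 → 2; n=6 → 3; n=7 → 4.
Total orbitals: 1 + 2 + 3 + 4 = 10.

10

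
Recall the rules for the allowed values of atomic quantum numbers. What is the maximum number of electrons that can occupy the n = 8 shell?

128

A shell holds 2n² electrons: 2 × 8² = 2 × 64 = 128.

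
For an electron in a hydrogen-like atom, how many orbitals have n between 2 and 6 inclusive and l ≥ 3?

Work shell by shell — for each n, count the (l, m_l) pairs that satisfy l ≥ 3:
n=4 → 7; n=5 → 16; n=6 → 27.
Total orbitals: 7 + 16 + 27 = 50.

50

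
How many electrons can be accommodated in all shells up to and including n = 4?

60

Total orbitals = 1² + 2² + 3² + 4² = 30. Doubling for spin gives 60 electrons.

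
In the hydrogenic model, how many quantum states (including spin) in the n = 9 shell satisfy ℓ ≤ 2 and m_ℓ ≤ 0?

12

For n = 9, ℓ ranges over 0 … 8.
The (ℓ, m_ℓ) pairs meeting ℓ ≤ 2 and m_ℓ ≤ 0 give: ℓ=0 → 1; ℓ=1 → 2; ℓ=2 → 3.
Orbitals: 1 + 2 + 3 = 6. Each orbital carries two spin states, so 6 × 2 = 12 states.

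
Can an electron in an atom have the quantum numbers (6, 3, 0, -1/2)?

n = 6 is a positive integer. l = 3 satisfies 0 ≤ l ≤ n−1 = 5. ml = 0 lies in the range −l … +l (here −3 … 3). ms = -1/2 is one of ±1/2.
All four constraints are satisfied.

Yes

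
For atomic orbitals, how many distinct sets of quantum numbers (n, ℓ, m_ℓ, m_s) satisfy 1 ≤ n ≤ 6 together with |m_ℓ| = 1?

Go shell by shell, enumerating (ℓ, m_ℓ) with |m_ℓ| = 1:
n=2 → 2; n=3 → 4; n=4 → 6; n=5 → 8; n=6 → 10.
Orbitals: 2 + 4 + 6 + 8 + 10 = 30. Including both spin states (m_s = ±1/2) gives 2 × 30 = 60 states.

60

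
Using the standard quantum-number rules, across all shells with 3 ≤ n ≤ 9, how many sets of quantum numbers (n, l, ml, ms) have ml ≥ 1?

238

Treat each shell separately and count matching orbitals:
n=3 → 3; n=4 → 6; n=5 → 10; n=6 → 15; n=7 → 21; n=8 → 28; n=9 → 36.
Orbitals: 3 + 6 + 10 + 15 + 21 + 28 + 36 = 119. Including both spin states (ms = ±1/2) gives 2 × 119 = 238 states.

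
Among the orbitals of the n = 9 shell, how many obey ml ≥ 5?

10

Per l-value: l=5 → 1; l=6 → 2; l=7 → 3; l=8 → 4.
Total orbitals: 1 + 2 + 3 + 4 = 10.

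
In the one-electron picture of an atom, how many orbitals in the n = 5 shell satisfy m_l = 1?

4

The n = 5 shell has l = 0 through 4; check each.
The (l, m_l) pairs meeting m_l = 1 give: l=1 → 1; l=2 → 1; l=3 → 1; l=4 → 1.
Total orbitals: 1 + 1 + 1 + 1 = 4.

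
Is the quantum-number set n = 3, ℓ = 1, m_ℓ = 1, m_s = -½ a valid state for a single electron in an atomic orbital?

n = 3 is a positive integer. ℓ = 1 satisfies 0 ≤ ℓ ≤ n−1 = 2. m_ℓ = 1 lies in the range −ℓ … +ℓ (here −1 … 1). m_s = -1/2 is one of ±1/2.
All four constraints are satisfied.

Allowed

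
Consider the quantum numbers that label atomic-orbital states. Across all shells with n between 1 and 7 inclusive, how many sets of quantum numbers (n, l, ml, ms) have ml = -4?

12

Treat each shell separately and count matching orbitals:
n=5 → 1; n=6 → 2; n=7 → 3.
Orbitals: 1 + 2 + 3 = 6. Including both spin states (ms = ±1/2) gives 2 × 6 = 12 states.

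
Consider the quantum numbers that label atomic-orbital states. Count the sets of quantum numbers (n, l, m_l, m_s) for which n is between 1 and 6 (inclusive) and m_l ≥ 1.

Count contributing orbitals for each principal shell:
n=2 → 1; n=3 → 3; n=4 → 6; n=5 → 10; n=6 → 15.
Orbitals: 1 + 3 + 6 + 10 + 15 = 35. Including both spin states (m_s = ±1/2) gives 2 × 35 = 70 states.

70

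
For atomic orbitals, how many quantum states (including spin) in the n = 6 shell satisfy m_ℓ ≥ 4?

Go through ℓ = 0, …, 5 (the values permitted for n = 6).
Contributions: ℓ=4 → 1; ℓ=5 → 2.
Orbitals: 1 + 2 = 3. Each orbital carries two spin states, so 3 × 2 = 6 states.

6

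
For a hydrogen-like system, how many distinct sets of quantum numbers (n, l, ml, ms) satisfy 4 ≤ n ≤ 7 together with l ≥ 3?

Per-shell orbital counts meeting the constraint:
n=4 → 7; n=5 → 16; n=6 → 27; n=7 → 40.
Orbitals: 7 + 16 + 27 + 40 = 90. Including both spin states (ms = ±1/2) gives 2 × 90 = 180 states.

180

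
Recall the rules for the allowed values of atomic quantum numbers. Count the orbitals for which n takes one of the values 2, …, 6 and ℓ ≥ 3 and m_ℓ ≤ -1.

Treat each shell separately and count matching orbitals:
n=4 → 3; n=5 → 7; n=6 → 12.
Total orbitals: 3 + 7 + 12 = 22.

22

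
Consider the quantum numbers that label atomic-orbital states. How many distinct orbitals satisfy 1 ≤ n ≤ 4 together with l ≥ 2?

17

Treat each shell separately and count matching orbitals:
n=3 → 5; n=4 → 12.
Total orbitals: 5 + 12 = 17.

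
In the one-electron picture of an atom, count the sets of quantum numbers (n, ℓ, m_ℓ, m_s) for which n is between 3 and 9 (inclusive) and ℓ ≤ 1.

56

Per-shell orbital counts meeting the constraint:
n=3 → 4; n=4 → 4; n=5 → 4; n=6 → 4; n=7 → 4; n=8 → 4; n=9 → 4.
Orbitals: 4 + 4 + 4 + 4 + 4 + 4 + 4 = 28. Including both spin states (m_s = ±1/2) gives 2 × 28 = 56 states.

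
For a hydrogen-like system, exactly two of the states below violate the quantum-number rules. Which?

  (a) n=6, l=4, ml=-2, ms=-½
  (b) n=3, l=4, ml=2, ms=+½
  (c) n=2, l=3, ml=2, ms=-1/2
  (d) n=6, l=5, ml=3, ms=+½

(b) has l = 4 ≥ n = 3, violating 0 ≤ l ≤ n−1.
(c) has l = 3 ≥ n = 2, violating 0 ≤ l ≤ n−1.
The remaining sets (a), (d) satisfy all four rules.

(b) and (c)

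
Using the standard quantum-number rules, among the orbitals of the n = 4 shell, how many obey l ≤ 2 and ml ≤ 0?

6

The (l, ml) pairs meeting l ≤ 2 and ml ≤ 0 give: l=0 → 1; l=1 → 2; l=2 → 3.
Total orbitals: 1 + 2 + 3 = 6.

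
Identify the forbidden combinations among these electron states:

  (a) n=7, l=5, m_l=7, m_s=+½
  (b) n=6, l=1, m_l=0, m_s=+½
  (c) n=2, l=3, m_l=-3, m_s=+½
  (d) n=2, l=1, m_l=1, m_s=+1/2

(a) and (c)

(a) has |m_l| = 7 > l = 5, violating −l ≤ m_l ≤ l.
(c) has l = 3 ≥ n = 2, violating 0 ≤ l ≤ n−1.
The remaining sets (b), (d) satisfy all four rules.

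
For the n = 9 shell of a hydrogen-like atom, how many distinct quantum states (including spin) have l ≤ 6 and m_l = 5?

Go through l = 0, …, 8 (the values permitted for n = 9).
Orbitals with l ≤ 6 and m_l = 5, by l: l=5 → 1; l=6 → 1.
Orbitals: 1 + 1 = 2. Each orbital carries two spin states, so 2 × 2 = 4 states.

4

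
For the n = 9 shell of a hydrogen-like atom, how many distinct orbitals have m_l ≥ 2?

28

With n = 9 the allowed l are 0, 1, …, 8.
Orbitals with m_l ≥ 2, by l: l=2 → 1; l=3 → 2; l=4 → 3; l=5 → 4; l=6 → 5; l=7 → 6; l=8 → 7.
Total orbitals: 1 + 2 + 3 + 4 + 5 + 6 + 7 = 28.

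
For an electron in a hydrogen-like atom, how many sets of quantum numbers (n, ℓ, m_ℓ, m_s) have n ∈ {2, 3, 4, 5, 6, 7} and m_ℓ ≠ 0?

Go shell by shell, enumerating (ℓ, m_ℓ) with m_ℓ ≠ 0:
n=2 → 2; n=3 → 6; n=4 → 12; n=5 → 20; n=6 → 30; n=7 → 42.
Orbitals: 2 + 6 + 12 + 20 + 30 + 42 = 112. Including both spin states (m_s = ±1/2) gives 2 × 112 = 224 states.

224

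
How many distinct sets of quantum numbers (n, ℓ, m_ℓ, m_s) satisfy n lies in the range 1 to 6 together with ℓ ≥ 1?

170

For each n in the range, tally the orbitals obeying ℓ ≥ 1:
n=2 → 3; n=3 → 8; n=4 → 15; n=5 → 24; n=6 → 35.
Orbitals: 3 + 8 + 15 + 24 + 35 = 85. Including both spin states (m_s = ±1/2) gives 2 × 85 = 170 states.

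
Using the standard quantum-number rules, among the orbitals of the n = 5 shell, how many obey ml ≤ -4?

1

Go through l = 0, …, 4 (the values permitted for n = 5).
Per l-value: l=4 → 1.
Total orbitals: 1.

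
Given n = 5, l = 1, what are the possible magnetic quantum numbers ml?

-1, 0, 1

ml takes every integer from −l to +l. With l = 1 that gives the 3 values -1, 0, 1.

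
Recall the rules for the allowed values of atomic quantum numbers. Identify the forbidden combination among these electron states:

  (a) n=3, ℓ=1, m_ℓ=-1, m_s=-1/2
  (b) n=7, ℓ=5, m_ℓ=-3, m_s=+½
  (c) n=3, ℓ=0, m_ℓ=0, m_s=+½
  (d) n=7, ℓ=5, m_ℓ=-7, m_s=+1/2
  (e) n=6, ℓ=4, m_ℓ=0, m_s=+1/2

(d)

(d) has |m_ℓ| = 7 > ℓ = 5, violating −ℓ ≤ m_ℓ ≤ ℓ.
The remaining sets (a), (b), (c), (e) satisfy all four rules.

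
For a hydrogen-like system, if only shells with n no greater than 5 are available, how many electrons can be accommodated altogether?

Total orbitals = 1² + 2² + 3² + 4² + 5² = 55. Doubling for spin gives 110 electrons.

110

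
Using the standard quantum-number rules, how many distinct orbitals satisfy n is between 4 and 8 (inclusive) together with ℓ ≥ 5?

74

For each n in the range, tally the orbitals obeying ℓ ≥ 5:
n=6 → 11; n=7 → 24; n=8 → 39.
Total orbitals: 11 + 24 + 39 = 74.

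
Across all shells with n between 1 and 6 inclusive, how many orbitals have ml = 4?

3

Treat each shell separately and count matching orbitals:
n=5 → 1; n=6 → 2.
Total orbitals: 1 + 2 = 3.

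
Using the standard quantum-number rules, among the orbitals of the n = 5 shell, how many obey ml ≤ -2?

6

Contributions: l=2 → 1; l=3 → 2; l=4 → 3.
Total orbitals: 1 + 2 + 3 = 6.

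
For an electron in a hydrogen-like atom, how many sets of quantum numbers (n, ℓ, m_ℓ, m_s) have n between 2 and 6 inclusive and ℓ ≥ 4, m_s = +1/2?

29

For each n in the range, tally the orbitals obeying ℓ ≥ 4:
n=5 → 9; n=6 → 20.
Orbitals: 9 + 20 = 29. With m_s fixed to +1/2 there is one state per orbital, so 29 states.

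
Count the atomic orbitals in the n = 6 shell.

36

The n = 6 shell contains n² = 6² = 36 orbitals.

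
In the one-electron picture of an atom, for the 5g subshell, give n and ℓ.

n = 5, ℓ = 4

The leading integer gives n = 5; the letter 'g' means ℓ = 4.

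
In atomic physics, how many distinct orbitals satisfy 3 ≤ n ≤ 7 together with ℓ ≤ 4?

100

Count contributing orbitals for each principal shell:
n=3 → 9; n=4 → 16; n=5 → 25; n=6 → 25; n=7 → 25.
Total orbitals: 9 + 16 + 25 + 25 + 25 = 100.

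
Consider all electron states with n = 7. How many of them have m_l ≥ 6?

2

The (l, m_l) pairs meeting m_l ≥ 6 give: l=6 → 1.
Orbitals: 1. Each orbital carries two spin states, so 1 × 2 = 2 states.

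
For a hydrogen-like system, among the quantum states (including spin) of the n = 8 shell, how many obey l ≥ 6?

Orbitals with l ≥ 6, by l: l=6 → 13; l=7 → 15.
Orbitals: 13 + 15 = 28. Each orbital carries two spin states, so 28 × 2 = 56 states.

56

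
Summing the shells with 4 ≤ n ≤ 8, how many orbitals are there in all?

Shell n has n² orbitals: 4²=16 + 5²=25 + 6²=36 + 7²=49 + 8²=64 = 190 orbitals.

190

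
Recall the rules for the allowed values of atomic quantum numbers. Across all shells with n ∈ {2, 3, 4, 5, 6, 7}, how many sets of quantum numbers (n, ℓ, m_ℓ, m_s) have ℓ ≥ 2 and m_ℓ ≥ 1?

Count contributing orbitals for each principal shell:
n=3 → 2; n=4 → 5; n=5 → 9; n=6 → 14; n=7 → 20.
Orbitals: 2 + 5 + 9 + 14 + 20 = 50. Including both spin states (m_s = ±1/2) gives 2 × 50 = 100 states.

100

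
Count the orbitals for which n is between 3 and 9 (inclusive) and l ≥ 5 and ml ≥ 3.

Count contributing orbitals for each principal shell:
n=6 → 3; n=7 → 7; n=8 → 12; n=9 → 18.
Total orbitals: 3 + 7 + 12 + 18 = 40.

40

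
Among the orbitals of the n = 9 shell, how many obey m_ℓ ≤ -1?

36

With n = 9 the allowed ℓ are 0, 1, …, 8.
Contributions: ℓ=1 → 1; ℓ=2 → 2; ℓ=3 → 3; ℓ=4 → 4; ℓ=5 → 5; ℓ=6 → 6; ℓ=7 → 7; ℓ=8 → 8.
Total orbitals: 1 + 2 + 3 + 4 + 5 + 6 + 7 + 8 = 36.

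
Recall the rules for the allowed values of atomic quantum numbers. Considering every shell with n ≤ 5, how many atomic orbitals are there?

55

Total orbitals = 1² + 2² + 3² + 4² + 5² = 55.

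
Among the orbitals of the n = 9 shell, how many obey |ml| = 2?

With n = 9 the allowed l are 0, 1, …, 8.
Orbitals with |ml| = 2, by l: l=2 → 2; l=3 → 2; l=4 → 2; l=5 → 2; l=6 → 2; l=7 → 2; l=8 → 2.
Total orbitals: 2 + 2 + 2 + 2 + 2 + 2 + 2 = 14.

14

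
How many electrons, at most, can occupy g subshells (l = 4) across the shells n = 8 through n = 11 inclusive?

A g subshell (l = 4) exists for every n ≥ 5, so shells n = 8, 9, 10, 11 each contribute one — 4 subshells.
Since each g subshell holds 2(2·4+1) = 18 electrons, the total is 4 × 18 = 72.

72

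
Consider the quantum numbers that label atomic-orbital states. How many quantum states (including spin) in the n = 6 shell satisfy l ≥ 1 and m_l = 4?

4

For n = 6, l ranges over 0 … 5.
Contributions: l=4 → 1; l=5 → 1.
Orbitals: 1 + 1 = 2. Each orbital carries two spin states, so 2 × 2 = 4 states.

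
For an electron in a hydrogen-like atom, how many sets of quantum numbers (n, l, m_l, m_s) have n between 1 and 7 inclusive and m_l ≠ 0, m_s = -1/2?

Treat each shell separately and count matching orbitals:
n=2 → 2; n=3 → 6; n=4 → 12; n=5 → 20; n=6 → 30; n=7 → 42.
Orbitals: 2 + 6 + 12 + 20 + 30 + 42 = 112. With m_s fixed to -1/2 there is one state per orbital, so 112 states.

112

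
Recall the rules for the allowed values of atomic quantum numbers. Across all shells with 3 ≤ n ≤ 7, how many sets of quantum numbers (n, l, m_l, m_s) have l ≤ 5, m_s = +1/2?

122

Work shell by shell — for each n, count the (l, m_l) pairs that satisfy l ≤ 5:
n=3 → 9; n=4 → 16; n=5 → 25; n=6 → 36; n=7 → 36.
Orbitals: 9 + 16 + 25 + 36 + 36 = 122. With m_s fixed to +1/2 there is one state per orbital, so 122 states.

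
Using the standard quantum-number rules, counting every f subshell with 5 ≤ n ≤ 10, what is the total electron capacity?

84

An f subshell (l = 3) exists for every n ≥ 4, so shells n = 5, 6, 7, 8, 9, 10 each contribute one — 6 subshells.
Since each f subshell holds 2(2·3+1) = 14 electrons, the total is 6 × 14 = 84.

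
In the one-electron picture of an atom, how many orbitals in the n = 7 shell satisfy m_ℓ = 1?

Go through ℓ = 0, …, 6 (the values permitted for n = 7).
Contributions: ℓ=1 → 1; ℓ=2 → 1; ℓ=3 → 1; ℓ=4 → 1; ℓ=5 → 1; ℓ=6 → 1.
Total orbitals: 1 + 1 + 1 + 1 + 1 + 1 = 6.

6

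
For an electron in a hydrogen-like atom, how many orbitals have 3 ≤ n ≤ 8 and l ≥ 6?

Treat each shell separately and count matching orbitals:
n=7 → 13; n=8 → 28.
Total orbitals: 13 + 28 = 41.

41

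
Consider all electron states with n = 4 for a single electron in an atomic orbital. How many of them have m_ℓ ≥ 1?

12

Contributions: ℓ=1 → 1; ℓ=2 → 2; ℓ=3 → 3.
Orbitals: 1 + 2 + 3 = 6. Each orbital carries two spin states, so 6 × 2 = 12 states.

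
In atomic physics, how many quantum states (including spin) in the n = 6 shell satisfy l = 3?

Go through l = 0, …, 5 (the values permitted for n = 6).
The (l, ml) pairs meeting l = 3 give: l=3 → 7.
Orbitals: 7. Each orbital carries two spin states, so 7 × 2 = 14 states.

14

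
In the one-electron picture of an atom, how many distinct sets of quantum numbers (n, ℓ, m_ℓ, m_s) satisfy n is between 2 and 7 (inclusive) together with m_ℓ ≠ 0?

224

Treat each shell separately and count matching orbitals:
n=2 → 2; n=3 → 6; n=4 → 12; n=5 → 20; n=6 → 30; n=7 → 42.
Orbitals: 2 + 6 + 12 + 20 + 30 + 42 = 112. Including both spin states (m_s = ±1/2) gives 2 × 112 = 224 states.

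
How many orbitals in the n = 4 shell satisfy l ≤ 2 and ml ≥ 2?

1

Contributions: l=2 → 1.
Total orbitals: 1.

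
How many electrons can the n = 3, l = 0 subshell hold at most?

A subshell with l = 0 has 2l+1 = 1 orbital, each holding 2 electrons (spin ±1/2), so 1 × 2 = 2.

2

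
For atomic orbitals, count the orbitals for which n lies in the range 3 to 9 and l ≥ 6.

Go shell by shell, enumerating (l, m_l) with l ≥ 6:
n=7 → 13; n=8 → 28; n=9 → 45.
Total orbitals: 13 + 28 + 45 = 86.

86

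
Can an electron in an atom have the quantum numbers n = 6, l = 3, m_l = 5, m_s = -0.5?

Not allowed

The magnetic quantum number must satisfy −l ≤ m_l ≤ l. With l = 3, m_l can only be -3, -2, -1, 0, 1, 2, 3, so m_l = 5 is forbidden.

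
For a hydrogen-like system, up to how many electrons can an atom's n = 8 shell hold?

128

A shell holds 2n² electrons: 2 × 8² = 2 × 64 = 128.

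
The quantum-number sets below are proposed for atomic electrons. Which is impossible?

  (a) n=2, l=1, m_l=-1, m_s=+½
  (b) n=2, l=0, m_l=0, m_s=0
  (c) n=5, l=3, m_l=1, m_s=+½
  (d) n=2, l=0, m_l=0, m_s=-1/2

(b) has m_s = 0, but an electron's spin must be ±1/2.
The remaining sets (a), (c), (d) satisfy all four rules.

(b)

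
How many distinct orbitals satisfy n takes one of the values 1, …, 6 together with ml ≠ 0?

70

Work shell by shell — for each n, count the (l, ml) pairs that satisfy ml ≠ 0:
n=2 → 2; n=3 → 6; n=4 → 12; n=5 → 20; n=6 → 30.
Total orbitals: 2 + 6 + 12 + 20 + 30 = 70.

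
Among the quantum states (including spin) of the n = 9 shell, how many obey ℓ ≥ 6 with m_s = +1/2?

45

The n = 9 shell has ℓ = 0 through 8; check each.
Per ℓ-value: ℓ=6 → 13; ℓ=7 → 15; ℓ=8 → 17.
Orbitals: 13 + 15 + 17 = 45. With m_s fixed to a single value there is one state per orbital, giving 45 states.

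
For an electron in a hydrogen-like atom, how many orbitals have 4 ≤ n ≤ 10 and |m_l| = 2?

70

Work shell by shell — for each n, count the (l, m_l) pairs that satisfy |m_l| = 2:
n=4 → 4; n=5 → 6; n=6 → 8; n=7 → 10; n=8 → 12; n=9 → 14; n=10 → 16.
Total orbitals: 4 + 6 + 8 + 10 + 12 + 14 + 16 = 70.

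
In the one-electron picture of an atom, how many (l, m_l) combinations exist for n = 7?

The n = 7 shell contains n² = 7² = 49 orbitals.

49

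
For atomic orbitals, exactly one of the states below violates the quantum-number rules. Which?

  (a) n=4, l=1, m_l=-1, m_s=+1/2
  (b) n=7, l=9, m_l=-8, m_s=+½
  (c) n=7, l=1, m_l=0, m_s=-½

(b)

(b) has l = 9 ≥ n = 7, violating 0 ≤ l ≤ n−1.
The remaining sets (a), (c) satisfy all four rules.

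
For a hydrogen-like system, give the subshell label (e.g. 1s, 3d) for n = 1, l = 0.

1s

l = 0 corresponds to the letter 's', so the subshell is 1s.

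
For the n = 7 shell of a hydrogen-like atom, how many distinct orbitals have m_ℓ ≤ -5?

3

For n = 7, ℓ ranges over 0 … 6.
Contributions: ℓ=5 → 1; ℓ=6 → 2.
Total orbitals: 1 + 2 = 3.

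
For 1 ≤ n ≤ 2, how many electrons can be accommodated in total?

10

Total orbitals = 1² + 2² = 5. Doubling for spin gives 10 electrons.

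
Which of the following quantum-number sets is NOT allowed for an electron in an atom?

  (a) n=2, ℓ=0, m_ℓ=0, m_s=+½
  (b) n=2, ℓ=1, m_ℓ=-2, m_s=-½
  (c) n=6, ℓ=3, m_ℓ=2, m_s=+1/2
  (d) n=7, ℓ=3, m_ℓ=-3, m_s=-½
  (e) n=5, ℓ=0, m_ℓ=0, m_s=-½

(b) has |m_ℓ| = 2 > ℓ = 1, violating −ℓ ≤ m_ℓ ≤ ℓ.
The remaining sets (a), (c), (d), (e) satisfy all four rules.

(b)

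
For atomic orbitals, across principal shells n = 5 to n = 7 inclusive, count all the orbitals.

Shell n has n² orbitals: 5²=25 + 6²=36 + 7²=49 = 110 orbitals.

110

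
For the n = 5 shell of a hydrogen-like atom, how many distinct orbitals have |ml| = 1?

8

Go through l = 0, …, 4 (the values permitted for n = 5).
Per l-value: l=1 → 2; l=2 → 2; l=3 → 2; l=4 → 2.
Total orbitals: 2 + 2 + 2 + 2 = 8.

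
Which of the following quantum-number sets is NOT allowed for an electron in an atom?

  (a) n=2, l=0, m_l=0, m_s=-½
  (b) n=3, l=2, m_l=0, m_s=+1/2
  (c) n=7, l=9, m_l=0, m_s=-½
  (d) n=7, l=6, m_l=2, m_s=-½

(c)

(c) has l = 9 ≥ n = 7, violating 0 ≤ l ≤ n−1.
The remaining sets (a), (b), (d) satisfy all four rules.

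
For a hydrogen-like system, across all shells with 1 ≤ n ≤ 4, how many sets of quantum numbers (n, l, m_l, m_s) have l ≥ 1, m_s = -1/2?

Count contributing orbitals for each principal shell:
n=2 → 3; n=3 → 8; n=4 → 15.
Orbitals: 3 + 8 + 15 = 26. With m_s fixed to -1/2 there is one state per orbital, so 26 states.

26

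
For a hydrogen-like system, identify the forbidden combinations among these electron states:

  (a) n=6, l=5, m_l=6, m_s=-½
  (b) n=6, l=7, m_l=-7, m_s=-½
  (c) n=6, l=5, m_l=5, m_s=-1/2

(a) and (b)

(a) has |m_l| = 6 > l = 5, violating −l ≤ m_l ≤ l.
(b) has l = 7 ≥ n = 6, violating 0 ≤ l ≤ n−1.
The remaining set (c) satisfies all four rules.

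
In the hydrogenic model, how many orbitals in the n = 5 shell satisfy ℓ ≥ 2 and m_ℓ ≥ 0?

Per ℓ-value: ℓ=2 → 3; ℓ=3 → 4; ℓ=4 → 5.
Total orbitals: 3 + 4 + 5 = 12.

12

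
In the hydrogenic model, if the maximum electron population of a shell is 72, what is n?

n = 6

2n² = 72 ⇒ n² = 36 ⇒ n = 6.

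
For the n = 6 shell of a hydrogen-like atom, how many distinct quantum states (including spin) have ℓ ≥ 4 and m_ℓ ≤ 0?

22

For n = 6, ℓ ranges over 0 … 5.
Contributions: ℓ=4 → 5; ℓ=5 → 6.
Orbitals: 5 + 6 = 11. Each orbital carries two spin states, so 11 × 2 = 22 states.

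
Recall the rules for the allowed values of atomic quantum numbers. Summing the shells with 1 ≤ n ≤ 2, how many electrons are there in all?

10

Shell n has n² orbitals: 1²=1 + 2²=4 = 5 orbitals.
Two spin states per orbital: 2 × 5 = 10 electrons.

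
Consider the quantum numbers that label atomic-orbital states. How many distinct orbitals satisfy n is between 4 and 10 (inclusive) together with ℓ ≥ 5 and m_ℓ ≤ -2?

80

Go shell by shell, enumerating (ℓ, m_ℓ) with ℓ ≥ 5 and m_ℓ ≤ -2:
n=6 → 4; n=7 → 9; n=8 → 15; n=9 → 22; n=10 → 30.
Total orbitals: 4 + 9 + 15 + 22 + 30 = 80.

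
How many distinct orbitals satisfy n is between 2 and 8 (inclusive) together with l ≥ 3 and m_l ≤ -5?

Go shell by shell, enumerating (l, m_l) with l ≥ 3 and m_l ≤ -5:
n=6 → 1; n=7 → 3; n=8 → 6.
Total orbitals: 1 + 3 + 6 = 10.

10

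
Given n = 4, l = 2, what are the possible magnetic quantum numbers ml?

-2, -1, 0, 1, 2

ml takes every integer from −l to +l. With l = 2 that gives the 5 values -2, -1, 0, 1, 2.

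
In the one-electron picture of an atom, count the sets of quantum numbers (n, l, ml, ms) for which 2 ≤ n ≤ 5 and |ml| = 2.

For each n in the range, tally the orbitals obeying |ml| = 2:
n=3 → 2; n=4 → 4; n=5 → 6.
Orbitals: 2 + 4 + 6 = 12. Including both spin states (ms = ±1/2) gives 2 × 12 = 24 states.

24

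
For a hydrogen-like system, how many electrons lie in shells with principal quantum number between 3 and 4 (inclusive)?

Shell n has n² orbitals: 3²=9 + 4²=16 = 25 orbitals.
Two spin states per orbital: 2 × 25 = 50 electrons.

50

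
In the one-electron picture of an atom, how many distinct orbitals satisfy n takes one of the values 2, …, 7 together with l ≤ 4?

Work shell by shell — for each n, count the (l, m_l) pairs that satisfy l ≤ 4:
n=2 → 4; n=3 → 9; n=4 → 16; n=5 → 25; n=6 → 25; n=7 → 25.
Total orbitals: 4 + 9 + 16 + 25 + 25 + 25 = 104.

104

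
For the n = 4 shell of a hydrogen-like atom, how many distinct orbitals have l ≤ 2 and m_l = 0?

The n = 4 shell has l = 0 through 3; check each.
Per l-value: l=0 → 1; l=1 → 1; l=2 → 1.
Total orbitals: 1 + 1 + 1 = 3.

3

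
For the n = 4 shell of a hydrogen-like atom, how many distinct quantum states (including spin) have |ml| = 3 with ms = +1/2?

2

For n = 4, l ranges over 0 … 3.
Orbitals with |ml| = 3, by l: l=3 → 2.
Orbitals: 2. With ms fixed to a single value there is one state per orbital, giving 2 states.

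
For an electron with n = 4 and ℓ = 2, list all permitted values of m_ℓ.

-2, -1, 0, 1, 2

m_ℓ takes every integer from −ℓ to +ℓ. With ℓ = 2 that gives the 5 values -2, -1, 0, 1, 2.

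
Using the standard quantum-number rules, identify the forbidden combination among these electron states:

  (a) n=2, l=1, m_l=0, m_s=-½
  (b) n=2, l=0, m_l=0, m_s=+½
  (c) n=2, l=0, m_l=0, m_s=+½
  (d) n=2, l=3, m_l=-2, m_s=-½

(d)

(d) has l = 3 ≥ n = 2, violating 0 ≤ l ≤ n−1.
The remaining sets (a), (b), (c) satisfy all four rules.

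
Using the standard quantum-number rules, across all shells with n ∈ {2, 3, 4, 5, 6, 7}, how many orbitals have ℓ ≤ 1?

Treat each shell separately and count matching orbitals:
n=2 → 4; n=3 → 4; n=4 → 4; n=5 → 4; n=6 → 4; n=7 → 4.
Total orbitals: 4 + 4 + 4 + 4 + 4 + 4 = 24.

24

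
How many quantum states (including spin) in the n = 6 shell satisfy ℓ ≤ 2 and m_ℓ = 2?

The n = 6 shell has ℓ = 0 through 5; check each.
Orbitals with ℓ ≤ 2 and m_ℓ = 2, by ℓ: ℓ=2 → 1.
Orbitals: 1. Each orbital carries two spin states, so 1 × 2 = 2 states.

2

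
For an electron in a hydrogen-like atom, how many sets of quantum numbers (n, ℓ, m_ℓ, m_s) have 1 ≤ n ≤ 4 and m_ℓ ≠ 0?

For each n in the range, tally the orbitals obeying m_ℓ ≠ 0:
n=2 → 2; n=3 → 6; n=4 → 12.
Orbitals: 2 + 6 + 12 = 20. Including both spin states (m_s = ±1/2) gives 2 × 20 = 40 states.

40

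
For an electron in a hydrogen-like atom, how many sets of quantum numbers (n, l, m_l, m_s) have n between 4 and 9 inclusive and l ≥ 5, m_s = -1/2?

130

Treat each shell separately and count matching orbitals:
n=6 → 11; n=7 → 24; n=8 → 39; n=9 → 56.
Orbitals: 11 + 24 + 39 + 56 = 130. With m_s fixed to -1/2 there is one state per orbital, so 130 states.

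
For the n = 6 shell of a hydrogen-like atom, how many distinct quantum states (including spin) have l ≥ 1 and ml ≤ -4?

With n = 6 the allowed l are 0, 1, …, 5.
Contributions: l=4 → 1; l=5 → 2.
Orbitals: 1 + 2 = 3. Each orbital carries two spin states, so 3 × 2 = 6 states.

6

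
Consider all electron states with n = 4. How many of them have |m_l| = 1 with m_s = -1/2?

6

For n = 4, l ranges over 0 … 3.
Orbitals with |m_l| = 1, by l: l=1 → 2; l=2 → 2; l=3 → 2.
Orbitals: 2 + 2 + 2 = 6. With m_s fixed to a single value there is one state per orbital, giving 6 states.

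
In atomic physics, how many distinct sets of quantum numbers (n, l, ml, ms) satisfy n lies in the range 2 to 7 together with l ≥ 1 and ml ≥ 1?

Go shell by shell, enumerating (l, ml) with l ≥ 1 and ml ≥ 1:
n=2 → 1; n=3 → 3; n=4 → 6; n=5 → 10; n=6 → 15; n=7 → 21.
Orbitals: 1 + 3 + 6 + 10 + 15 + 21 = 56. Including both spin states (ms = ±1/2) gives 2 × 56 = 112 states.

112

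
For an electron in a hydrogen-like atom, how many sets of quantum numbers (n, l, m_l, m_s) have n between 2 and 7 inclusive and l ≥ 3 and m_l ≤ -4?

20

Go shell by shell, enumerating (l, m_l) with l ≥ 3 and m_l ≤ -4:
n=5 → 1; n=6 → 3; n=7 → 6.
Orbitals: 1 + 3 + 6 = 10. Including both spin states (m_s = ±1/2) gives 2 × 10 = 20 states.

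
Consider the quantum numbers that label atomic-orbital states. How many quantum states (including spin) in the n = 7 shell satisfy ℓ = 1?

6

Go through ℓ = 0, …, 6 (the values permitted for n = 7).
Orbitals with ℓ = 1, by ℓ: ℓ=1 → 3.
Orbitals: 3. Each orbital carries two spin states, so 3 × 2 = 6 states.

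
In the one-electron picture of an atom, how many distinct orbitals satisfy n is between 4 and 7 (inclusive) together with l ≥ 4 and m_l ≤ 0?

34

For each n in the range, tally the orbitals obeying l ≥ 4 and m_l ≤ 0:
n=5 → 5; n=6 → 11; n=7 → 18.
Total orbitals: 5 + 11 + 18 = 34.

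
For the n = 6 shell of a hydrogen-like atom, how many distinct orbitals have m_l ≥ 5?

1

Go through l = 0, …, 5 (the values permitted for n = 6).
Orbitals with m_l ≥ 5, by l: l=5 → 1.
Total orbitals: 1.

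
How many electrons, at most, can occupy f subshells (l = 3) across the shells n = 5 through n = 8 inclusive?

An f subshell (l = 3) exists for every n ≥ 4, so shells n = 5, 6, 7, 8 each contribute one — 4 subshells.
Since each f subshell holds 2(2·3+1) = 14 electrons, the total is 4 × 14 = 56.

56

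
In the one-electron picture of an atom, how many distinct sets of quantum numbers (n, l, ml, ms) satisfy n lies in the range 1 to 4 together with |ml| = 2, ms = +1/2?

For each n in the range, tally the orbitals obeying |ml| = 2:
n=3 → 2; n=4 → 4.
Orbitals: 2 + 4 = 6. With ms fixed to +1/2 there is one state per orbital, so 6 states.

6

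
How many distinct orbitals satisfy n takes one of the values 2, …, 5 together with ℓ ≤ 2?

For each n in the range, tally the orbitals obeying ℓ ≤ 2:
n=2 → 4; n=3 → 9; n=4 → 9; n=5 → 9.
Total orbitals: 4 + 9 + 9 + 9 = 31.

31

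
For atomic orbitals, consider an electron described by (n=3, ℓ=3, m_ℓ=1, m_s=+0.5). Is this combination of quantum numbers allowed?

The orbital quantum number must satisfy 0 ≤ ℓ ≤ n−1. With n = 3 the allowed ℓ values are 0, 1, 2, so ℓ = 3 is out of range.

Invalid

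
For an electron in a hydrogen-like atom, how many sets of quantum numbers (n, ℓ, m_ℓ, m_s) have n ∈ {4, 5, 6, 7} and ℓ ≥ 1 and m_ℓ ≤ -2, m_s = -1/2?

Per-shell orbital counts meeting the constraint:
n=4 → 3; n=5 → 6; n=6 → 10; n=7 → 15.
Orbitals: 3 + 6 + 10 + 15 = 34. With m_s fixed to -1/2 there is one state per orbital, so 34 states.

34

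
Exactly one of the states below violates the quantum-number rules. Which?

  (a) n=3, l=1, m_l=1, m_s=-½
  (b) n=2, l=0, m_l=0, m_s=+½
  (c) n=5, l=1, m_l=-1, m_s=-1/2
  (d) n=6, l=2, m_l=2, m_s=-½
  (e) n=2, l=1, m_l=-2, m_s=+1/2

(e)

(e) has |m_l| = 2 > l = 1, violating −l ≤ m_l ≤ l.
The remaining sets (a), (b), (c), (d) satisfy all four rules.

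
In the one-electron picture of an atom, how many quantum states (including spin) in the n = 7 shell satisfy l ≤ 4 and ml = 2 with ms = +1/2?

3

Contributions: l=2 → 1; l=3 → 1; l=4 → 1.
Orbitals: 1 + 1 + 1 = 3. With ms fixed to a single value there is one state per orbital, giving 3 states.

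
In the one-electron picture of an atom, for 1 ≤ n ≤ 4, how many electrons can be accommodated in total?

Total orbitals = 1² + 2² + 3² + 4² = 30. Doubling for spin gives 60 electrons.

60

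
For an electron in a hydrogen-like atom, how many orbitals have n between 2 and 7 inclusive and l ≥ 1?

133

Count contributing orbitals for each principal shell:
n=2 → 3; n=3 → 8; n=4 → 15; n=5 → 24; n=6 → 35; n=7 → 48.
Total orbitals: 3 + 8 + 15 + 24 + 35 + 48 = 133.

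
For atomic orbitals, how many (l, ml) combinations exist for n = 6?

36

The n = 6 shell contains n² = 6² = 36 orbitals.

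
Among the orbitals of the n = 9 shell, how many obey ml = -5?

With n = 9 the allowed l are 0, 1, …, 8.
Contributions: l=5 → 1; l=6 → 1; l=7 → 1; l=8 → 1.
Total orbitals: 1 + 1 + 1 + 1 = 4.

4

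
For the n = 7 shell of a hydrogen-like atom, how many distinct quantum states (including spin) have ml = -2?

10

For n = 7, l ranges over 0 … 6.
Contributions: l=2 → 1; l=3 → 1; l=4 → 1; l=5 → 1; l=6 → 1.
Orbitals: 1 + 1 + 1 + 1 + 1 = 5. Each orbital carries two spin states, so 5 × 2 = 10 states.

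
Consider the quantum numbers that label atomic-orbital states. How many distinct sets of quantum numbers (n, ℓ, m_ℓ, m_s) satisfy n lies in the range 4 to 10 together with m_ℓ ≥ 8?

8

Per-shell orbital counts meeting the constraint:
n=9 → 1; n=10 → 3.
Orbitals: 1 + 3 = 4. Including both spin states (m_s = ±1/2) gives 2 × 4 = 8 states.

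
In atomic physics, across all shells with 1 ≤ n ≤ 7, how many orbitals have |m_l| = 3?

20

Count contributing orbitals for each principal shell:
n=4 → 2; n=5 → 4; n=6 → 6; n=7 → 8.
Total orbitals: 2 + 4 + 6 + 8 = 20.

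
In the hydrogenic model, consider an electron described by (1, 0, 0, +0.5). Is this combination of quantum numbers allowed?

Valid

n = 1 is a positive integer. ℓ = 0 satisfies 0 ≤ ℓ ≤ n−1 = 0. m_ℓ = 0 lies in the range −ℓ … +ℓ (here 0). m_s = +1/2 is one of ±1/2.
All four constraints are satisfied.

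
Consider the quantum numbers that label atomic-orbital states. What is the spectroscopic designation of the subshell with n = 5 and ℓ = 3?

ℓ = 3 corresponds to the letter 'f', so the subshell is 5f.

5f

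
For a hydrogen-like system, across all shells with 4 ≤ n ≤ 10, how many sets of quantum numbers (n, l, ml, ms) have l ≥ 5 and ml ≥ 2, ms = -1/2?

Go shell by shell, enumerating (l, ml) with l ≥ 5 and ml ≥ 2:
n=6 → 4; n=7 → 9; n=8 → 15; n=9 → 22; n=10 → 30.
Orbitals: 4 + 9 + 15 + 22 + 30 = 80. With ms fixed to -1/2 there is one state per orbital, so 80 states.

80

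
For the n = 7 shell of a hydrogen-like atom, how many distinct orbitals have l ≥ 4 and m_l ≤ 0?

18

The n = 7 shell has l = 0 through 6; check each.
Contributions: l=4 → 5; l=5 → 6; l=6 → 7.
Total orbitals: 5 + 6 + 7 = 18.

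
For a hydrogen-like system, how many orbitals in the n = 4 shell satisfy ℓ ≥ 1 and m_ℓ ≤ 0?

9

The n = 4 shell has ℓ = 0 through 3; check each.
Orbitals with ℓ ≥ 1 and m_ℓ ≤ 0, by ℓ: ℓ=1 → 2; ℓ=2 → 3; ℓ=3 → 4.
Total orbitals: 2 + 3 + 4 = 9.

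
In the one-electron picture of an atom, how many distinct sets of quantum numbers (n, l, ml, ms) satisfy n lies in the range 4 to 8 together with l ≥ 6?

Treat each shell separately and count matching orbitals:
n=7 → 13; n=8 → 28.
Orbitals: 13 + 28 = 41. Including both spin states (ms = ±1/2) gives 2 × 41 = 82 states.

82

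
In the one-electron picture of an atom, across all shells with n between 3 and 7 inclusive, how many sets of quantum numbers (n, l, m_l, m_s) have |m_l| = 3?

40

For each n in the range, tally the orbitals obeying |m_l| = 3:
n=4 → 2; n=5 → 4; n=6 → 6; n=7 → 8.
Orbitals: 2 + 4 + 6 + 8 = 20. Including both spin states (m_s = ±1/2) gives 2 × 20 = 40 states.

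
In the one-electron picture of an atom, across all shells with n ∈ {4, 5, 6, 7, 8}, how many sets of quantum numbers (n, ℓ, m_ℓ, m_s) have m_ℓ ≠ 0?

Per-shell orbital counts meeting the constraint:
n=4 → 12; n=5 → 20; n=6 → 30; n=7 → 42; n=8 → 56.
Orbitals: 12 + 20 + 30 + 42 + 56 = 160. Including both spin states (m_s = ±1/2) gives 2 × 160 = 320 states.

320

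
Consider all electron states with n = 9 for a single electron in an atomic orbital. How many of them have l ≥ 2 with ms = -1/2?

77

Orbitals with l ≥ 2, by l: l=2 → 5; l=3 → 7; l=4 → 9; l=5 → 11; l=6 → 13; l=7 → 15; l=8 → 17.
Orbitals: 5 + 7 + 9 + 11 + 13 + 15 + 17 = 77. With ms fixed to a single value there is one state per orbital, giving 77 states.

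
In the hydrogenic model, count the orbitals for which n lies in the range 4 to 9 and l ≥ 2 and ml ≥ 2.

For each n in the range, tally the orbitals obeying l ≥ 2 and ml ≥ 2:
n=4 → 3; n=5 → 6; n=6 → 10; n=7 → 15; n=8 → 21; n=9 → 28.
Total orbitals: 3 + 6 + 10 + 15 + 21 + 28 = 83.

83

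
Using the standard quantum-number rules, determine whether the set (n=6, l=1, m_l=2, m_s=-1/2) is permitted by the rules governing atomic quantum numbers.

The magnetic quantum number must satisfy −l ≤ m_l ≤ l. With l = 1, m_l can only be -1, 0, 1, so m_l = 2 is forbidden.

Invalid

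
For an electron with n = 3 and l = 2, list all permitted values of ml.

-2, -1, 0, 1, 2

ml takes every integer from −l to +l. With l = 2 that gives the 5 values -2, -1, 0, 1, 2.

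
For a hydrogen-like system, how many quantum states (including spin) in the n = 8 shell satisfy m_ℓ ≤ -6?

For n = 8, ℓ ranges over 0 … 7.
Contributions: ℓ=6 → 1; ℓ=7 → 2.
Orbitals: 1 + 2 = 3. Each orbital carries two spin states, so 3 × 2 = 6 states.

6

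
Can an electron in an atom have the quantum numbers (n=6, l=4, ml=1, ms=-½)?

Yes

n = 6 is a positive integer. l = 4 satisfies 0 ≤ l ≤ n−1 = 5. ml = 1 lies in the range −l … +l (here −4 … 4). ms = -1/2 is one of ±1/2.
All four constraints are satisfied.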